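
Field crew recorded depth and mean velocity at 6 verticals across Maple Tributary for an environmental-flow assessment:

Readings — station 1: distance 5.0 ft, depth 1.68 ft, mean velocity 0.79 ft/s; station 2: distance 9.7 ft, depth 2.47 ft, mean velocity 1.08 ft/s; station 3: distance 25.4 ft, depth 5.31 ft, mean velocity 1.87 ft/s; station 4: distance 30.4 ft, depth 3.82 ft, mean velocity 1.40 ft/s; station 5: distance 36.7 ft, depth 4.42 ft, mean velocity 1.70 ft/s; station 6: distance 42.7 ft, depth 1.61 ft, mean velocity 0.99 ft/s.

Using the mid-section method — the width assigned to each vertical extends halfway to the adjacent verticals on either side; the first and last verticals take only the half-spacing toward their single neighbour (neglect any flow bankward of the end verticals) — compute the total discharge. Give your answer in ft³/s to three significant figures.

214 ft³/s

w_1 = (9.7 − 5.0)/2 = 2.35 ft; q_1 = 0.79 × 1.68 × 2.35 = 3.119 ft³/s
w_2 = (25.4 − 5.0)/2 = 10.2 ft; q_2 = 1.08 × 2.47 × 10.2 = 27.21 ft³/s
w_3 = (30.4 − 9.7)/2 = 10.35 ft; q_3 = 1.87 × 5.31 × 10.35 = 102.8 ft³/s
w_4 = (36.7 − 25.4)/2 = 5.65 ft; q_4 = 1.40 × 3.82 × 5.65 = 30.22 ft³/s
w_5 = (42.7 − 30.4)/2 = 6.15 ft; q_5 = 1.70 × 4.42 × 6.15 = 46.21 ft³/s
w_6 = (42.7 − 36.7)/2 = 3 ft; q_6 = 0.99 × 1.61 × 3 = 4.782 ft³/s
Q = Σ qᵢ = 214.3 ft³/s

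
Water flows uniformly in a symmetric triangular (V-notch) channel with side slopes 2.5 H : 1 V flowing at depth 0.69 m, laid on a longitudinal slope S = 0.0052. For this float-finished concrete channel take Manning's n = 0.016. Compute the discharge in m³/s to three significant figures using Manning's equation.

A = z·y² = 2.5×0.69² = 1.190 m²
P = 2y√(1+z²) = 2×0.69×√(1+2.5²) = 3.716 m
R = A/P = 1.190/3.716 = 0.3203 m
Q = (1/n)·A·R^(2/3)·S^(1/2) = (1/0.016) × 1.190 × 0.3203^(2/3) × 0.0052^(1/2) = 2.511 m³/s

2.51 m³/s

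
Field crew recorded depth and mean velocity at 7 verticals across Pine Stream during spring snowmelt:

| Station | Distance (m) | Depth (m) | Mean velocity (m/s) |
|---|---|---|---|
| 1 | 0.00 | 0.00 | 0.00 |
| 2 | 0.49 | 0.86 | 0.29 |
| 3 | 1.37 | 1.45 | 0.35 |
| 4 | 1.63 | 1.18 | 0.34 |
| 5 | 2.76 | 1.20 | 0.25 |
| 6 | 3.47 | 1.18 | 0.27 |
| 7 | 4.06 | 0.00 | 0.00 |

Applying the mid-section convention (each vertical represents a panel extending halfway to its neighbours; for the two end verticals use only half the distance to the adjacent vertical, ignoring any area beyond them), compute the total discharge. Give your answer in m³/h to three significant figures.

w_2 = (1.37 − 0.00)/2 = 0.685 m; q_2 = 0.29 × 0.86 × 0.685 = 0.1708 m³/s
w_3 = (1.63 − 0.49)/2 = 0.57 m; q_3 = 0.35 × 1.45 × 0.57 = 0.2893 m³/s
w_4 = (2.76 − 1.37)/2 = 0.695 m; q_4 = 0.34 × 1.18 × 0.695 = 0.2788 m³/s
w_5 = (3.47 − 1.63)/2 = 0.92 m; q_5 = 0.25 × 1.20 × 0.92 = 0.2760 m³/s
w_6 = (4.06 − 2.76)/2 = 0.65 m; q_6 = 0.27 × 1.18 × 0.65 = 0.2071 m³/s
Stations 1, 7 contribute zero (depth or velocity is 0).
Q = Σ qᵢ = 1.222 m³/s
= 1.222 × 3600 = 4399 m³/h

4400 m³/h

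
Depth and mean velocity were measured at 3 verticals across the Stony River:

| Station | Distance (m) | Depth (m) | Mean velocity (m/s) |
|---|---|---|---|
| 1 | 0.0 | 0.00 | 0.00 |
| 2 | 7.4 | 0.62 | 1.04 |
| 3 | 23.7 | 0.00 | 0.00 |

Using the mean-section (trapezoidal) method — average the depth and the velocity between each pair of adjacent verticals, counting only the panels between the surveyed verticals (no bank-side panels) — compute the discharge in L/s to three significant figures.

Panel 1-2: Δb = 7.4 m, d̄ = (0.00+0.62)/2 = 0.31, v̄ = (0.00+1.04)/2 = 0.52 → q = 7.4×0.31×0.52 = 1.193 m³/s
Panel 2-3: Δb = 16.3 m, d̄ = (0.62+0.00)/2 = 0.31, v̄ = (1.04+0.00)/2 = 0.52 → q = 16.3×0.31×0.52 = 2.628 m³/s
Q = Σ q = 3.820 m³/s
= 3.820 × 1000 = 3820 L/s

3820 L/s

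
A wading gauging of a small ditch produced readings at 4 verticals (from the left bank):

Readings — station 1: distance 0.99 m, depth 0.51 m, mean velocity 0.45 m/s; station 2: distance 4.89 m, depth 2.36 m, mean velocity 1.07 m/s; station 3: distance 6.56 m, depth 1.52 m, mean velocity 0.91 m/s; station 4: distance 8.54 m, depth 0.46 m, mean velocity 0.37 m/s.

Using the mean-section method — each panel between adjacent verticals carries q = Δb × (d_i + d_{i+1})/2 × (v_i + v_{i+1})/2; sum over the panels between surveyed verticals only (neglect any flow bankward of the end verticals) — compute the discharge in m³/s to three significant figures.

Panel 1-2: Δb = 3.9 m, d̄ = (0.51+2.36)/2 = 1.435, v̄ = (0.45+1.07)/2 = 0.76 → q = 3.9×1.435×0.76 = 4.253 m³/s
Panel 2-3: Δb = 1.67 m, d̄ = (2.36+1.52)/2 = 1.94, v̄ = (1.07+0.91)/2 = 0.99 → q = 1.67×1.94×0.99 = 3.207 m³/s
Panel 3-4: Δb = 1.98 m, d̄ = (1.52+0.46)/2 = 0.99, v̄ = (0.91+0.37)/2 = 0.64 → q = 1.98×0.99×0.64 = 1.255 m³/s
Q = Σ q = 8.715 m³/s

8.72 m³/s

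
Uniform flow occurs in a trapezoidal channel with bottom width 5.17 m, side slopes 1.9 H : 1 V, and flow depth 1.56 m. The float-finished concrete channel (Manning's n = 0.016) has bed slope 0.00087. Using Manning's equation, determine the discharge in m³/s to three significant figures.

24.5 m³/s

A = (b + z·y)·y = (5.17 + 1.9×1.56)×1.56 = 12.69 m²
P = b + 2y√(1+z²) = 5.17 + 2×1.56×√(1+1.9²) = 11.87 m
R = A/P = 12.69/11.87 = 1.069 m
Q = (1/n)·A·R^(2/3)·S^(1/2) = (1/0.016) × 12.69 × 1.069^(2/3) × 0.00087^(1/2) = 24.46 m³/s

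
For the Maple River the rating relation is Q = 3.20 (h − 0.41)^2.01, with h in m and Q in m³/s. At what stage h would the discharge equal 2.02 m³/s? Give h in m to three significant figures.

1.21 m

h − h₀ = (Q/C)^(1/b) = (2.02/3.20)^(1/2.01) = 0.7954 m
h = 0.41 + 0.7954 = 1.205 m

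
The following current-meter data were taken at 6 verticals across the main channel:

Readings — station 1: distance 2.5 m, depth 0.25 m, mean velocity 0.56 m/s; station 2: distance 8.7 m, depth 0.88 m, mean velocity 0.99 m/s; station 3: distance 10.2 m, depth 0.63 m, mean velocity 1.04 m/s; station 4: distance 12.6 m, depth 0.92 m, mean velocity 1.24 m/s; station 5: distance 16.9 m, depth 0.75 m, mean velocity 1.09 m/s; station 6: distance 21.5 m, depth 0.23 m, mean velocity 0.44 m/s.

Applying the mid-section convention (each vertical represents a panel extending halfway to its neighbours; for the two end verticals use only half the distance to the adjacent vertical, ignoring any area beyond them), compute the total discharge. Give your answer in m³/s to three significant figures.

w_1 = (8.7 − 2.5)/2 = 3.1 m; q_1 = 0.56 × 0.25 × 3.1 = 0.4340 m³/s
w_2 = (10.2 − 2.5)/2 = 3.85 m; q_2 = 0.99 × 0.88 × 3.85 = 3.354 m³/s
w_3 = (12.6 − 8.7)/2 = 1.95 m; q_3 = 1.04 × 0.63 × 1.95 = 1.278 m³/s
w_4 = (16.9 − 10.2)/2 = 3.35 m; q_4 = 1.24 × 0.92 × 3.35 = 3.822 m³/s
w_5 = (21.5 − 12.6)/2 = 4.45 m; q_5 = 1.09 × 0.75 × 4.45 = 3.638 m³/s
w_6 = (21.5 − 16.9)/2 = 2.3 m; q_6 = 0.44 × 0.23 × 2.3 = 0.2328 m³/s
Q = Σ qᵢ = 12.76 m³/s

12.8 m³/s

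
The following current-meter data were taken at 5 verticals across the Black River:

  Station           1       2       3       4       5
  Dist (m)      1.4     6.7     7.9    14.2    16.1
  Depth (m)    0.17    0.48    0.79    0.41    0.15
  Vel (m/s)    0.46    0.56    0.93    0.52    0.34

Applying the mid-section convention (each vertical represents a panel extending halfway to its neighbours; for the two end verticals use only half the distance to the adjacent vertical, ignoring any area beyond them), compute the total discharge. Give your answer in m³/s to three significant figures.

4.76 m³/s

w_1 = (6.7 − 1.4)/2 = 2.65 m; q_1 = 0.46 × 0.17 × 2.65 = 0.2072 m³/s
w_2 = (7.9 − 1.4)/2 = 3.25 m; q_2 = 0.56 × 0.48 × 3.25 = 0.8736 m³/s
w_3 = (14.2 − 6.7)/2 = 3.75 m; q_3 = 0.93 × 0.79 × 3.75 = 2.755 m³/s
w_4 = (16.1 − 7.9)/2 = 4.1 m; q_4 = 0.52 × 0.41 × 4.1 = 0.8741 m³/s
w_5 = (16.1 − 14.2)/2 = 0.95 m; q_5 = 0.34 × 0.15 × 0.95 = 0.04845 m³/s
Q = Σ qᵢ = 4.759 m³/s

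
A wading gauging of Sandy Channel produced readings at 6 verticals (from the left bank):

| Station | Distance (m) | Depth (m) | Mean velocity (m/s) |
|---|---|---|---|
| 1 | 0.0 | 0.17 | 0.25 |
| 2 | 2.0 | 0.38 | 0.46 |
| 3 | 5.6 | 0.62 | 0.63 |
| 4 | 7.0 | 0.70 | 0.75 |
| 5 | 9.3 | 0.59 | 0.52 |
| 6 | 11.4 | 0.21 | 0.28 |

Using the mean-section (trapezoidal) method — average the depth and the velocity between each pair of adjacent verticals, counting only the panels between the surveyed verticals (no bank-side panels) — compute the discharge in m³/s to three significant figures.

3.09 m³/s

Panel 1-2: Δb = 2 m, d̄ = (0.17+0.38)/2 = 0.275, v̄ = (0.25+0.46)/2 = 0.355 → q = 2×0.275×0.355 = 0.1953 m³/s
Panel 2-3: Δb = 3.6 m, d̄ = (0.38+0.62)/2 = 0.5, v̄ = (0.46+0.63)/2 = 0.545 → q = 3.6×0.5×0.545 = 0.9810 m³/s
Panel 3-4: Δb = 1.4 m, d̄ = (0.62+0.70)/2 = 0.66, v̄ = (0.63+0.75)/2 = 0.69 → q = 1.4×0.66×0.69 = 0.6376 m³/s
Panel 4-5: Δb = 2.3 m, d̄ = (0.70+0.59)/2 = 0.645, v̄ = (0.75+0.52)/2 = 0.635 → q = 2.3×0.645×0.635 = 0.9420 m³/s
Panel 5-6: Δb = 2.1 m, d̄ = (0.59+0.21)/2 = 0.4, v̄ = (0.52+0.28)/2 = 0.4 → q = 2.1×0.4×0.4 = 0.3360 m³/s
Q = Σ q = 3.092 m³/s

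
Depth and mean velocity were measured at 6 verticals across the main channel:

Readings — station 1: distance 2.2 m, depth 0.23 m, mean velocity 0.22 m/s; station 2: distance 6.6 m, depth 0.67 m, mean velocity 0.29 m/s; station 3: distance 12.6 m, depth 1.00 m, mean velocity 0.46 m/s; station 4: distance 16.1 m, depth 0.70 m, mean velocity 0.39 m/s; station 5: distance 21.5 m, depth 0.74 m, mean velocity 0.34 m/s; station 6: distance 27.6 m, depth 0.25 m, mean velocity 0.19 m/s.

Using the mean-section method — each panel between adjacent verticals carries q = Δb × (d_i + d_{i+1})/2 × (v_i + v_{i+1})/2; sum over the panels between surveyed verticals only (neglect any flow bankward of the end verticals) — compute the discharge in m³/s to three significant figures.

Panel 1-2: Δb = 4.4 m, d̄ = (0.23+0.67)/2 = 0.45, v̄ = (0.22+0.29)/2 = 0.255 → q = 4.4×0.45×0.255 = 0.5049 m³/s
Panel 2-3: Δb = 6 m, d̄ = (0.67+1.00)/2 = 0.835, v̄ = (0.29+0.46)/2 = 0.375 → q = 6×0.835×0.375 = 1.879 m³/s
Panel 3-4: Δb = 3.5 m, d̄ = (1.00+0.70)/2 = 0.85, v̄ = (0.46+0.39)/2 = 0.425 → q = 3.5×0.85×0.425 = 1.264 m³/s
Panel 4-5: Δb = 5.4 m, d̄ = (0.70+0.74)/2 = 0.72, v̄ = (0.39+0.34)/2 = 0.365 → q = 5.4×0.72×0.365 = 1.419 m³/s
Panel 5-6: Δb = 6.1 m, d̄ = (0.74+0.25)/2 = 0.495, v̄ = (0.34+0.19)/2 = 0.265 → q = 6.1×0.495×0.265 = 0.8002 m³/s
Q = Σ q = 5.867 m³/s

5.87 m³/s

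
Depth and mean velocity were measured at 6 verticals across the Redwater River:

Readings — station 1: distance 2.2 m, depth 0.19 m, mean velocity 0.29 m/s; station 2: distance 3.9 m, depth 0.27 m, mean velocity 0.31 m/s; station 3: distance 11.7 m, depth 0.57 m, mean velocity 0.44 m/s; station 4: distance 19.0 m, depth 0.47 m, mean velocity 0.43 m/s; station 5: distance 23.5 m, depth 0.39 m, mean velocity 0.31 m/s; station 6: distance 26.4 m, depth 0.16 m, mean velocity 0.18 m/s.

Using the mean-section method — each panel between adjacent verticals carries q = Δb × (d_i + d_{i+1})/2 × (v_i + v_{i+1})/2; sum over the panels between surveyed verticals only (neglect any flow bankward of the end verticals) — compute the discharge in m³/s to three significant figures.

Panel 1-2: Δb = 1.7 m, d̄ = (0.19+0.27)/2 = 0.23, v̄ = (0.29+0.31)/2 = 0.3 → q = 1.7×0.23×0.3 = 0.1173 m³/s
Panel 2-3: Δb = 7.8 m, d̄ = (0.27+0.57)/2 = 0.42, v̄ = (0.31+0.44)/2 = 0.375 → q = 7.8×0.42×0.375 = 1.229 m³/s
Panel 3-4: Δb = 7.3 m, d̄ = (0.57+0.47)/2 = 0.52, v̄ = (0.44+0.43)/2 = 0.435 → q = 7.3×0.52×0.435 = 1.651 m³/s
Panel 4-5: Δb = 4.5 m, d̄ = (0.47+0.39)/2 = 0.43, v̄ = (0.43+0.31)/2 = 0.37 → q = 4.5×0.43×0.37 = 0.7160 m³/s
Panel 5-6: Δb = 2.9 m, d̄ = (0.39+0.16)/2 = 0.275, v̄ = (0.31+0.18)/2 = 0.245 → q = 2.9×0.275×0.245 = 0.1954 m³/s
Q = Σ q = 3.908 m³/s

3.91 m³/s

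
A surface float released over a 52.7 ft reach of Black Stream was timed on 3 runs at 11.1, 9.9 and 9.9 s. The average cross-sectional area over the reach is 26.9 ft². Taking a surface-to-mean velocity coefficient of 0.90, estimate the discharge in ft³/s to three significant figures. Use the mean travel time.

t̄ = (11.1 + 9.9 + 9.9) / 3 = 10.3 s
v_surface = L / t̄ = 52.7 / 10.3 = 5.117 ft/s
v_mean = 0.90 × 5.117 = 4.605 ft/s
Q = A × v_mean = 26.9 × 4.605 = 123.9 ft³/s

124 ft³/s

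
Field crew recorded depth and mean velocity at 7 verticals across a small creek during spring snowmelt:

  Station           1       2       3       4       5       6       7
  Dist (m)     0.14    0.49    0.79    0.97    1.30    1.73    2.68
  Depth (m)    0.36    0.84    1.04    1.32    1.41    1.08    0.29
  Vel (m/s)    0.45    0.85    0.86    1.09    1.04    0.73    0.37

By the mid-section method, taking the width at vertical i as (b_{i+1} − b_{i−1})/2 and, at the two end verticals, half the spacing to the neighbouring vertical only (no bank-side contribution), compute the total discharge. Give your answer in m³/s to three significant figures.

1.99 m³/s

w_1 = (0.49 − 0.14)/2 = 0.175 m; q_1 = 0.45 × 0.36 × 0.175 = 0.02835 m³/s
w_2 = (0.79 − 0.14)/2 = 0.325 m; q_2 = 0.85 × 0.84 × 0.325 = 0.2321 m³/s
w_3 = (0.97 − 0.49)/2 = 0.24 m; q_3 = 0.86 × 1.04 × 0.24 = 0.2147 m³/s
w_4 = (1.30 − 0.79)/2 = 0.255 m; q_4 = 1.09 × 1.32 × 0.255 = 0.3669 m³/s
w_5 = (1.73 − 0.97)/2 = 0.38 m; q_5 = 1.04 × 1.41 × 0.38 = 0.5572 m³/s
w_6 = (2.68 − 1.30)/2 = 0.69 m; q_6 = 0.73 × 1.08 × 0.69 = 0.5440 m³/s
w_7 = (2.68 − 1.73)/2 = 0.475 m; q_7 = 0.37 × 0.29 × 0.475 = 0.05097 m³/s
Q = Σ qᵢ = 1.994 m³/s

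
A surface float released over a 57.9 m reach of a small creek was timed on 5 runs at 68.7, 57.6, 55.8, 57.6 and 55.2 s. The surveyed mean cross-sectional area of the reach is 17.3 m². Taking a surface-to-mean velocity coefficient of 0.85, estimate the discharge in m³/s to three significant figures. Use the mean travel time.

14.4 m³/s

t̄ = (68.7 + 57.6 + 55.8 + 57.6 + 55.2) / 5 = 58.98 s
v_surface = L / t̄ = 57.9 / 58.98 = 0.9817 m/s
v_mean = 0.85 × 0.9817 = 0.8344 m/s
Q = A × v_mean = 17.3 × 0.8344 = 14.44 m³/s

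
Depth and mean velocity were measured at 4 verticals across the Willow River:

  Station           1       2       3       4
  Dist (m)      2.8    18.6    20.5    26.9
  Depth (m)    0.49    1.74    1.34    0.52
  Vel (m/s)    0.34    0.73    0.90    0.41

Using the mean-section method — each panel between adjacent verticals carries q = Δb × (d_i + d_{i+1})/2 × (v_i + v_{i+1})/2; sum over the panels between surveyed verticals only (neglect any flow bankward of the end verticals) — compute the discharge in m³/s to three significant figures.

Panel 1-2: Δb = 15.8 m, d̄ = (0.49+1.74)/2 = 1.115, v̄ = (0.34+0.73)/2 = 0.535 → q = 15.8×1.115×0.535 = 9.425 m³/s
Panel 2-3: Δb = 1.9 m, d̄ = (1.74+1.34)/2 = 1.54, v̄ = (0.73+0.90)/2 = 0.815 → q = 1.9×1.54×0.815 = 2.385 m³/s
Panel 3-4: Δb = 6.4 m, d̄ = (1.34+0.52)/2 = 0.93, v̄ = (0.90+0.41)/2 = 0.655 → q = 6.4×0.93×0.655 = 3.899 m³/s
Q = Σ q = 15.71 m³/s

15.7 m³/s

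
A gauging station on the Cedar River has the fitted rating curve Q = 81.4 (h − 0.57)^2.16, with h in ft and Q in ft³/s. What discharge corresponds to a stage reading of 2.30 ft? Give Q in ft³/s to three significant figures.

266 ft³/s

Q = 81.4 × (2.30 − 0.57)^2.16 = 81.4 × 1.73^2.16 = 266.0 ft³/s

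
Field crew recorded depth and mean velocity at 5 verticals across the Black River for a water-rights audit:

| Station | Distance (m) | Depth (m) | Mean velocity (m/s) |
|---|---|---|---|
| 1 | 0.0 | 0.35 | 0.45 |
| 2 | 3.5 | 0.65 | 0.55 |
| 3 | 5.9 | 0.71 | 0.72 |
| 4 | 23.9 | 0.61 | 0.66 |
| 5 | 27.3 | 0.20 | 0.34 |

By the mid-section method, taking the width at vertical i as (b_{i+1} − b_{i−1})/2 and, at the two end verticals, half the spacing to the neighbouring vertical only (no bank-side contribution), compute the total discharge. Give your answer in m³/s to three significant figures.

11.0 m³/s

w_1 = (3.5 − 0.0)/2 = 1.75 m; q_1 = 0.45 × 0.35 × 1.75 = 0.2756 m³/s
w_2 = (5.9 − 0.0)/2 = 2.95 m; q_2 = 0.55 × 0.65 × 2.95 = 1.055 m³/s
w_3 = (23.9 − 3.5)/2 = 10.2 m; q_3 = 0.72 × 0.71 × 10.2 = 5.214 m³/s
w_4 = (27.3 − 5.9)/2 = 10.7 m; q_4 = 0.66 × 0.61 × 10.7 = 4.308 m³/s
w_5 = (27.3 − 23.9)/2 = 1.7 m; q_5 = 0.34 × 0.20 × 1.7 = 0.1156 m³/s
Q = Σ qᵢ = 10.97 m³/s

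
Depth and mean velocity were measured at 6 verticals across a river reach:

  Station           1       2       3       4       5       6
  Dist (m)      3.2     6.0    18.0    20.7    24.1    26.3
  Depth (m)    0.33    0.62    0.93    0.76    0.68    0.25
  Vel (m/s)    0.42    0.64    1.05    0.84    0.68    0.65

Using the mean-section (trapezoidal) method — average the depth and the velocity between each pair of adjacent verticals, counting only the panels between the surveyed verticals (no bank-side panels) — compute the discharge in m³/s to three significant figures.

Panel 1-2: Δb = 2.8 m, d̄ = (0.33+0.62)/2 = 0.475, v̄ = (0.42+0.64)/2 = 0.53 → q = 2.8×0.475×0.53 = 0.7049 m³/s
Panel 2-3: Δb = 12 m, d̄ = (0.62+0.93)/2 = 0.775, v̄ = (0.64+1.05)/2 = 0.845 → q = 12×0.775×0.845 = 7.859 m³/s
Panel 3-4: Δb = 2.7 m, d̄ = (0.93+0.76)/2 = 0.845, v̄ = (1.05+0.84)/2 = 0.945 → q = 2.7×0.845×0.945 = 2.156 m³/s
Panel 4-5: Δb = 3.4 m, d̄ = (0.76+0.68)/2 = 0.72, v̄ = (0.84+0.68)/2 = 0.76 → q = 3.4×0.72×0.76 = 1.860 m³/s
Panel 5-6: Δb = 2.2 m, d̄ = (0.68+0.25)/2 = 0.465, v̄ = (0.68+0.65)/2 = 0.665 → q = 2.2×0.465×0.665 = 0.6803 m³/s
Q = Σ q = 13.26 m³/s

13.3 m³/s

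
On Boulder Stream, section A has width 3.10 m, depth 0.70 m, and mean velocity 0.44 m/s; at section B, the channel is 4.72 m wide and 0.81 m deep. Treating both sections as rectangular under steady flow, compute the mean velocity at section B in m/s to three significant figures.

0.250 m/s

Q = A₁V₁ = (3.10×0.70) × 0.44 = 0.9548 m³/s
A₂ = 4.72 × 0.81 = 3.823 m²
V₂ = Q/A₂ = 0.9548/3.823 = 0.2497 m/s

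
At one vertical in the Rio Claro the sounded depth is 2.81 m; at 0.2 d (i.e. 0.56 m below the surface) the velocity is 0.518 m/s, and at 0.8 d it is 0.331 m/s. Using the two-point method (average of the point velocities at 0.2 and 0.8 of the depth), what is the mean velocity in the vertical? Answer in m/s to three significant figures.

0.425 m/s

v̄ = (0.518 + 0.331) / 2 = 0.4245 m/s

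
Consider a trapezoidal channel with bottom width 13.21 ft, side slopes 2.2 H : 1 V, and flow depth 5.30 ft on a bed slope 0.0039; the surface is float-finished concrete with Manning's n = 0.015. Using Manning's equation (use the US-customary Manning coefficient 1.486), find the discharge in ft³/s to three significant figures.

A = (b + z·y)·y = (13.21 + 2.2×5.30)×5.30 = 131.8 ft²
P = b + 2y√(1+z²) = 13.21 + 2×5.30×√(1+2.2²) = 38.83 ft
R = A/P = 131.8/38.83 = 3.395 ft
Q = (1.486/n)·A·R^(2/3)·S^(1/2) = (1.486/0.015) × 131.8 × 3.395^(2/3) × 0.0039^(1/2) = 1842 ft³/s

1840 ft³/s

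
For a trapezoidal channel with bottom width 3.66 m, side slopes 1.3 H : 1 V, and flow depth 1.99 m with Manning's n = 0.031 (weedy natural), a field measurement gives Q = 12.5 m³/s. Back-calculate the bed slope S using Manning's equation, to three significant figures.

0.000745

A = (b + z·y)·y = (3.66 + 1.3×1.99)×1.99 = 12.43 m²
P = b + 2y√(1+z²) = 3.66 + 2×1.99×√(1+1.3²) = 10.19 m
R = A/P = 12.43/10.19 = 1.220 m
S = (Q·n / (1·A·R^(2/3)))² = (12.5×0.031 / (1×12.43×1.142))² = 0.0007451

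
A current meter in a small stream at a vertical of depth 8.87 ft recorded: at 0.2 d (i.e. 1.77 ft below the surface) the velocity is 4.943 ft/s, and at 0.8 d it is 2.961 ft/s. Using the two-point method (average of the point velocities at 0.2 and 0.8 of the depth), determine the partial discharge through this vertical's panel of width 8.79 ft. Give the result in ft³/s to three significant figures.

308 ft³/s

v̄ = (4.943 + 2.961) / 2 = 3.952 ft/s
q = v̄ × d × w = 3.952 × 8.87 × 8.79 = 308.1 ft³/s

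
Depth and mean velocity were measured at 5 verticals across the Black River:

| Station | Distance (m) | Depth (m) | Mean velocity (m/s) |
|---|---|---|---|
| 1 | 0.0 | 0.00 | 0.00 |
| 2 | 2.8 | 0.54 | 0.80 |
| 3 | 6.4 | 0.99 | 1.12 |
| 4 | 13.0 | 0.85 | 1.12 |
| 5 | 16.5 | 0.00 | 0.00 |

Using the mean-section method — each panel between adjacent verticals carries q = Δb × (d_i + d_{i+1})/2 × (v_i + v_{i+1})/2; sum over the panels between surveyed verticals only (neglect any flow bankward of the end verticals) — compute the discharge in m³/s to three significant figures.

Panel 1-2: Δb = 2.8 m, d̄ = (0.00+0.54)/2 = 0.27, v̄ = (0.00+0.80)/2 = 0.4 → q = 2.8×0.27×0.4 = 0.3024 m³/s
Panel 2-3: Δb = 3.6 m, d̄ = (0.54+0.99)/2 = 0.765, v̄ = (0.80+1.12)/2 = 0.96 → q = 3.6×0.765×0.96 = 2.644 m³/s
Panel 3-4: Δb = 6.6 m, d̄ = (0.99+0.85)/2 = 0.92, v̄ = (1.12+1.12)/2 = 1.12 → q = 6.6×0.92×1.12 = 6.801 m³/s
Panel 4-5: Δb = 3.5 m, d̄ = (0.85+0.00)/2 = 0.425, v̄ = (1.12+0.00)/2 = 0.56 → q = 3.5×0.425×0.56 = 0.8330 m³/s
Q = Σ q = 10.58 m³/s

10.6 m³/s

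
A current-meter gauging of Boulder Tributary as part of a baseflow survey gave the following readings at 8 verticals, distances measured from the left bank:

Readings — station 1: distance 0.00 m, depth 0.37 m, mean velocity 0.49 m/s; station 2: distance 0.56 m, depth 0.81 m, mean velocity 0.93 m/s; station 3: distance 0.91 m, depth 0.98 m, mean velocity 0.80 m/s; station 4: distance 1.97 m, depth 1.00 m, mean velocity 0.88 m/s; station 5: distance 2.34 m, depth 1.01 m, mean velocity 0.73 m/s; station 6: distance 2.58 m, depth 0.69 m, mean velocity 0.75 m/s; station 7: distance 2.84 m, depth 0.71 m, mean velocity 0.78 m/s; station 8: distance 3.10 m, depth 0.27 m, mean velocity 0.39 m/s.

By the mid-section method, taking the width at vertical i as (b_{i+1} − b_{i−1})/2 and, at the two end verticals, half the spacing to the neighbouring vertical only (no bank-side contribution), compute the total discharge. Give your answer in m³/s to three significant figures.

w_1 = (0.56 − 0.00)/2 = 0.28 m; q_1 = 0.49 × 0.37 × 0.28 = 0.05076 m³/s
w_2 = (0.91 − 0.00)/2 = 0.455 m; q_2 = 0.93 × 0.81 × 0.455 = 0.3428 m³/s
w_3 = (1.97 − 0.56)/2 = 0.705 m; q_3 = 0.80 × 0.98 × 0.705 = 0.5527 m³/s
w_4 = (2.34 − 0.91)/2 = 0.715 m; q_4 = 0.88 × 1.00 × 0.715 = 0.6292 m³/s
w_5 = (2.58 − 1.97)/2 = 0.305 m; q_5 = 0.73 × 1.01 × 0.305 = 0.2249 m³/s
w_6 = (2.84 − 2.34)/2 = 0.25 m; q_6 = 0.75 × 0.69 × 0.25 = 0.1294 m³/s
w_7 = (3.10 − 2.58)/2 = 0.26 m; q_7 = 0.78 × 0.71 × 0.26 = 0.1440 m³/s
w_8 = (3.10 − 2.84)/2 = 0.13 m; q_8 = 0.39 × 0.27 × 0.13 = 0.01369 m³/s
Q = Σ qᵢ = 2.087 m³/s

2.09 m³/s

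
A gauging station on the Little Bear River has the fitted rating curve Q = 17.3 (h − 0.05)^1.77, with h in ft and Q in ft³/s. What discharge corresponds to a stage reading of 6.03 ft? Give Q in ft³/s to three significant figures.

Q = 17.3 × (6.03 − 0.05)^1.77 = 17.3 × 5.98^1.77 = 410.0 ft³/s

410 ft³/s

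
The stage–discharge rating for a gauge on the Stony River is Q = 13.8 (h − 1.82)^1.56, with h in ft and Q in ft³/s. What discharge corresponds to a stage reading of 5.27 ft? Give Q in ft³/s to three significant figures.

95.3 ft³/s

Q = 13.8 × (5.27 − 1.82)^1.56 = 13.8 × 3.45^1.56 = 95.25 ft³/s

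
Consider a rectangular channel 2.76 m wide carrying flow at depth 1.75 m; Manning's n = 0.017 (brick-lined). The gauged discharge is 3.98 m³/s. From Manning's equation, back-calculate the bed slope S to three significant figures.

A = b·y = 2.76 × 1.75 = 4.830 m²
P = b + 2y = 2.76 + 2×1.75 = 6.260 m
R = A/P = 4.830/6.260 = 0.7716 m
S = (Q·n / (1·A·R^(2/3)))² = (3.98×0.017 / (1×4.830×0.8412))² = 0.0002773

0.000277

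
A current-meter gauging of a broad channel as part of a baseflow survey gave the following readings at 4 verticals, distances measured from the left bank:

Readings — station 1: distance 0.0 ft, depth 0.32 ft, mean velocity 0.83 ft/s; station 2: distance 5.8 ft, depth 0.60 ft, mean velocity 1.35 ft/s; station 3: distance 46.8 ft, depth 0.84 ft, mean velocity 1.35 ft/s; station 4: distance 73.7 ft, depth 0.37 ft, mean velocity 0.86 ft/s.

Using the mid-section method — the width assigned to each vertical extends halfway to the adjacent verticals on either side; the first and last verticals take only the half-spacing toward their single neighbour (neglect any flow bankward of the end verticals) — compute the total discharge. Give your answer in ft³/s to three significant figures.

w_1 = (5.8 − 0.0)/2 = 2.9 ft; q_1 = 0.83 × 0.32 × 2.9 = 0.7702 ft³/s
w_2 = (46.8 − 0.0)/2 = 23.4 ft; q_2 = 1.35 × 0.60 × 23.4 = 18.95 ft³/s
w_3 = (73.7 − 5.8)/2 = 33.95 ft; q_3 = 1.35 × 0.84 × 33.95 = 38.50 ft³/s
w_4 = (73.7 − 46.8)/2 = 13.45 ft; q_4 = 0.86 × 0.37 × 13.45 = 4.280 ft³/s
Q = Σ qᵢ = 62.50 ft³/s

62.5 ft³/s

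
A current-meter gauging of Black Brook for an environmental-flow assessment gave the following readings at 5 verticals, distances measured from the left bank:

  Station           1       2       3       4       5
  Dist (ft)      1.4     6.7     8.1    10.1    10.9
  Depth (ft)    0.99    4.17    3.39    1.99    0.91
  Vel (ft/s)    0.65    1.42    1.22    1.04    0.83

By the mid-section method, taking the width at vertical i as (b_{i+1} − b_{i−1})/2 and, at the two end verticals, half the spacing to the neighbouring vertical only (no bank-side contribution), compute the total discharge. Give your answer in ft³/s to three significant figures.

31.8 ft³/s

w_1 = (6.7 − 1.4)/2 = 2.65 ft; q_1 = 0.65 × 0.99 × 2.65 = 1.705 ft³/s
w_2 = (8.1 − 1.4)/2 = 3.35 ft; q_2 = 1.42 × 4.17 × 3.35 = 19.84 ft³/s
w_3 = (10.1 − 6.7)/2 = 1.7 ft; q_3 = 1.22 × 3.39 × 1.7 = 7.031 ft³/s
w_4 = (10.9 − 8.1)/2 = 1.4 ft; q_4 = 1.04 × 1.99 × 1.4 = 2.897 ft³/s
w_5 = (10.9 − 10.1)/2 = 0.4 ft; q_5 = 0.83 × 0.91 × 0.4 = 0.3021 ft³/s
Q = Σ qᵢ = 31.77 ft³/s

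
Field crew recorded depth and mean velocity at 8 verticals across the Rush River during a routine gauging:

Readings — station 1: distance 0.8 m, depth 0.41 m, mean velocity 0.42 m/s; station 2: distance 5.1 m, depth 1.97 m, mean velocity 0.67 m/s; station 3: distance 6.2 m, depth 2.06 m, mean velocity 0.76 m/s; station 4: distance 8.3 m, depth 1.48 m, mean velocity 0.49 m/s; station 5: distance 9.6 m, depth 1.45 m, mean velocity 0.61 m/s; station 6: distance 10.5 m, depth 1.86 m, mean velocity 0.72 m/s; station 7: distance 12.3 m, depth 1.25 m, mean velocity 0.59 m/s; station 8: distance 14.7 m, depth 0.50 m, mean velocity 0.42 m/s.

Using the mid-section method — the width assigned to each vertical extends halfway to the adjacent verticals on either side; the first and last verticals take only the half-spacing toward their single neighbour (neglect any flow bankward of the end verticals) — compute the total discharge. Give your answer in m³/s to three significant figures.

12.3 m³/s

w_1 = (5.1 − 0.8)/2 = 2.15 m; q_1 = 0.42 × 0.41 × 2.15 = 0.3702 m³/s
w_2 = (6.2 − 0.8)/2 = 2.7 m; q_2 = 0.67 × 1.97 × 2.7 = 3.564 m³/s
w_3 = (8.3 − 5.1)/2 = 1.6 m; q_3 = 0.76 × 2.06 × 1.6 = 2.505 m³/s
w_4 = (9.6 − 6.2)/2 = 1.7 m; q_4 = 0.49 × 1.48 × 1.7 = 1.233 m³/s
w_5 = (10.5 − 8.3)/2 = 1.1 m; q_5 = 0.61 × 1.45 × 1.1 = 0.9730 m³/s
w_6 = (12.3 − 9.6)/2 = 1.35 m; q_6 = 0.72 × 1.86 × 1.35 = 1.808 m³/s
w_7 = (14.7 − 10.5)/2 = 2.1 m; q_7 = 0.59 × 1.25 × 2.1 = 1.549 m³/s
w_8 = (14.7 − 12.3)/2 = 1.2 m; q_8 = 0.42 × 0.50 × 1.2 = 0.2520 m³/s
Q = Σ qᵢ = 12.25 m³/s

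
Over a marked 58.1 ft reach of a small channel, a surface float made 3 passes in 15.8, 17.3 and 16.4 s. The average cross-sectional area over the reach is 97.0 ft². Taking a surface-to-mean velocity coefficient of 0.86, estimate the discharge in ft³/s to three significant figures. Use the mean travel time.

294 ft³/s

t̄ = (15.8 + 17.3 + 16.4) / 3 = 16.5 s
v_surface = L / t̄ = 58.1 / 16.5 = 3.521 ft/s
v_mean = 0.86 × 3.521 = 3.028 ft/s
Q = A × v_mean = 97.0 × 3.028 = 293.7 ft³/s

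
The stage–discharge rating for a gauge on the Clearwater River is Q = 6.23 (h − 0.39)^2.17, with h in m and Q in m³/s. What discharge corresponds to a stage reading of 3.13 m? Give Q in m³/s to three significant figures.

Q = 6.23 × (3.13 − 0.39)^2.17 = 6.23 × 2.74^2.17 = 55.51 m³/s

55.5 m³/s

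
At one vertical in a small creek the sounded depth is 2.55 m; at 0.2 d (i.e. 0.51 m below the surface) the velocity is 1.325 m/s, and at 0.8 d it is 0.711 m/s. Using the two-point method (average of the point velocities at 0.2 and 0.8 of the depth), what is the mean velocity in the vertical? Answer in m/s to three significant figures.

1.02 m/s

v̄ = (1.325 + 0.711) / 2 = 1.018 m/s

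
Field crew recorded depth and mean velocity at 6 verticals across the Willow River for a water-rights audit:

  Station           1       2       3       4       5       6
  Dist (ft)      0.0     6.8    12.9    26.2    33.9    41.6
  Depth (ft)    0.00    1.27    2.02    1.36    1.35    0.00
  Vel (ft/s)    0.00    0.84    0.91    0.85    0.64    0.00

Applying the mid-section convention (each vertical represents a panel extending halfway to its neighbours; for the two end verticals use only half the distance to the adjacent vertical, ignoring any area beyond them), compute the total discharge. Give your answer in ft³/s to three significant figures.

43.5 ft³/s

w_2 = (12.9 − 0.0)/2 = 6.45 ft; q_2 = 0.84 × 1.27 × 6.45 = 6.881 ft³/s
w_3 = (26.2 − 6.8)/2 = 9.7 ft; q_3 = 0.91 × 2.02 × 9.7 = 17.83 ft³/s
w_4 = (33.9 − 12.9)/2 = 10.5 ft; q_4 = 0.85 × 1.36 × 10.5 = 12.14 ft³/s
w_5 = (41.6 − 26.2)/2 = 7.7 ft; q_5 = 0.64 × 1.35 × 7.7 = 6.653 ft³/s
Stations 1, 6 contribute zero (depth or velocity is 0).
Q = Σ qᵢ = 43.50 ft³/s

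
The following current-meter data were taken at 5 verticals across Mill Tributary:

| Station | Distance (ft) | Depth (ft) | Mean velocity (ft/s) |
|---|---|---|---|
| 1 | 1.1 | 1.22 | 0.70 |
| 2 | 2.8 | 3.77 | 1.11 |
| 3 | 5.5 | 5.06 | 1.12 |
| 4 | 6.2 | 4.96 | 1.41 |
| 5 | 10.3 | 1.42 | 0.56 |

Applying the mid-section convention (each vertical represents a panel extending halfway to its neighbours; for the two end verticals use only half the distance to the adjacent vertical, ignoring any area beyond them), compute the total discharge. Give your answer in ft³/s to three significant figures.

w_1 = (2.8 − 1.1)/2 = 0.85 ft; q_1 = 0.70 × 1.22 × 0.85 = 0.7259 ft³/s
w_2 = (5.5 − 1.1)/2 = 2.2 ft; q_2 = 1.11 × 3.77 × 2.2 = 9.206 ft³/s
w_3 = (6.2 − 2.8)/2 = 1.7 ft; q_3 = 1.12 × 5.06 × 1.7 = 9.634 ft³/s
w_4 = (10.3 − 5.5)/2 = 2.4 ft; q_4 = 1.41 × 4.96 × 2.4 = 16.78 ft³/s
w_5 = (10.3 − 6.2)/2 = 2.05 ft; q_5 = 0.56 × 1.42 × 2.05 = 1.630 ft³/s
Q = Σ qᵢ = 37.98 ft³/s

38.0 ft³/s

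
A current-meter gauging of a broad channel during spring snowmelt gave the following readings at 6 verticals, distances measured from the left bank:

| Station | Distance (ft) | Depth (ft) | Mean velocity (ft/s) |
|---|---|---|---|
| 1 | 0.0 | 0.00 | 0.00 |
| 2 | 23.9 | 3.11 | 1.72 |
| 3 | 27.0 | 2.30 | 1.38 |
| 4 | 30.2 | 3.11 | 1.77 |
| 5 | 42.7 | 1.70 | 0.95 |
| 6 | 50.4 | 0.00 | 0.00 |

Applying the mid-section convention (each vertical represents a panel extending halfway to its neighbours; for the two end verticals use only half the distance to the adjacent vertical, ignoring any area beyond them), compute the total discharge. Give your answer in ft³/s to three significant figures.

w_2 = (27.0 − 0.0)/2 = 13.5 ft; q_2 = 1.72 × 3.11 × 13.5 = 72.21 ft³/s
w_3 = (30.2 − 23.9)/2 = 3.15 ft; q_3 = 1.38 × 2.30 × 3.15 = 9.998 ft³/s
w_4 = (42.7 − 27.0)/2 = 7.85 ft; q_4 = 1.77 × 3.11 × 7.85 = 43.21 ft³/s
w_5 = (50.4 − 30.2)/2 = 10.1 ft; q_5 = 0.95 × 1.70 × 10.1 = 16.31 ft³/s
Stations 1, 6 contribute zero (depth or velocity is 0).
Q = Σ qᵢ = 141.7 ft³/s

142 ft³/s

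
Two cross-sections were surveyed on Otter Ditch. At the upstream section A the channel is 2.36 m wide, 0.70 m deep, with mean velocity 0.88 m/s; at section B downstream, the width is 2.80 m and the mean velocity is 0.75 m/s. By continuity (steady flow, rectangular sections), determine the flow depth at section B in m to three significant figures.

Q = A₁V₁ = (2.36×0.70) × 0.88 = 1.454 m³/s
d₂ = Q/(b₂ V₂) = 1.454/(2.80×0.75) = 0.6923 m

0.692 m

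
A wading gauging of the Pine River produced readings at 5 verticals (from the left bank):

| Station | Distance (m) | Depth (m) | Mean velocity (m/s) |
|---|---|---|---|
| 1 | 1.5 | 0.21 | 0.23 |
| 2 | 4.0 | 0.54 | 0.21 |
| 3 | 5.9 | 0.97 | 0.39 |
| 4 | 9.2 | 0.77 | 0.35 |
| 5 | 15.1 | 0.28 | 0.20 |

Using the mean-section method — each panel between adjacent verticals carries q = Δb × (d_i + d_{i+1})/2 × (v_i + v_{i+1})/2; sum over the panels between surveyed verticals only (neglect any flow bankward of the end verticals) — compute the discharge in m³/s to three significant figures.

2.55 m³/s

Panel 1-2: Δb = 2.5 m, d̄ = (0.21+0.54)/2 = 0.375, v̄ = (0.23+0.21)/2 = 0.22 → q = 2.5×0.375×0.22 = 0.2063 m³/s
Panel 2-3: Δb = 1.9 m, d̄ = (0.54+0.97)/2 = 0.755, v̄ = (0.21+0.39)/2 = 0.3 → q = 1.9×0.755×0.3 = 0.4304 m³/s
Panel 3-4: Δb = 3.3 m, d̄ = (0.97+0.77)/2 = 0.87, v̄ = (0.39+0.35)/2 = 0.37 → q = 3.3×0.87×0.37 = 1.062 m³/s
Panel 4-5: Δb = 5.9 m, d̄ = (0.77+0.28)/2 = 0.525, v̄ = (0.35+0.20)/2 = 0.275 → q = 5.9×0.525×0.275 = 0.8518 m³/s
Q = Σ q = 2.551 m³/s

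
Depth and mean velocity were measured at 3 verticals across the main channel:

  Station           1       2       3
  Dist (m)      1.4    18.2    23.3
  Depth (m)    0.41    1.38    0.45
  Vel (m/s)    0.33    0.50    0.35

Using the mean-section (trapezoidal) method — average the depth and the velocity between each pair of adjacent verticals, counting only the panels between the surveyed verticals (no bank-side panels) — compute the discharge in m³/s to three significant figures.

Panel 1-2: Δb = 16.8 m, d̄ = (0.41+1.38)/2 = 0.895, v̄ = (0.33+0.50)/2 = 0.415 → q = 16.8×0.895×0.415 = 6.240 m³/s
Panel 2-3: Δb = 5.1 m, d̄ = (1.38+0.45)/2 = 0.915, v̄ = (0.50+0.35)/2 = 0.425 → q = 5.1×0.915×0.425 = 1.983 m³/s
Q = Σ q = 8.223 m³/s

8.22 m³/s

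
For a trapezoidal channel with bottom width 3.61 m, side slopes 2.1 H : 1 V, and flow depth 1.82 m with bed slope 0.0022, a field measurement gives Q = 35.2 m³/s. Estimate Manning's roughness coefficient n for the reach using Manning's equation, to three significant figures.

A = (b + z·y)·y = (3.61 + 2.1×1.82)×1.82 = 13.53 m²
P = b + 2y√(1+z²) = 3.61 + 2×1.82×√(1+2.1²) = 12.08 m
R = A/P = 13.53/12.08 = 1.120 m
n = (1/Q)·A·R^(2/3)·S^(1/2) = (1/35.2) × 13.53 × 1.079 × 0.04690 = 0.01944

0.0194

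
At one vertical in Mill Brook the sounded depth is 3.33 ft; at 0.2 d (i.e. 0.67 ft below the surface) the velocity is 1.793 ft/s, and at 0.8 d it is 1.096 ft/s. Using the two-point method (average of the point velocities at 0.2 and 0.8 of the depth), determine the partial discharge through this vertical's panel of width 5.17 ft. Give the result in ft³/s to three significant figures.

v̄ = (1.793 + 1.096) / 2 = 1.445 ft/s
q = v̄ × d × w = 1.445 × 3.33 × 5.17 = 24.87 ft³/s

24.9 ft³/s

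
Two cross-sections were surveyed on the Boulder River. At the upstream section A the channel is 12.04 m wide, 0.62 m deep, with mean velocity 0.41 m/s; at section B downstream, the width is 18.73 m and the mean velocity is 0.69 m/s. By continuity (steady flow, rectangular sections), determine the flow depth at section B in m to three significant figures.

Q = A₁V₁ = (12.04×0.62) × 0.41 = 3.061 m³/s
d₂ = Q/(b₂ V₂) = 3.061/(18.73×0.69) = 0.2368 m

0.237 m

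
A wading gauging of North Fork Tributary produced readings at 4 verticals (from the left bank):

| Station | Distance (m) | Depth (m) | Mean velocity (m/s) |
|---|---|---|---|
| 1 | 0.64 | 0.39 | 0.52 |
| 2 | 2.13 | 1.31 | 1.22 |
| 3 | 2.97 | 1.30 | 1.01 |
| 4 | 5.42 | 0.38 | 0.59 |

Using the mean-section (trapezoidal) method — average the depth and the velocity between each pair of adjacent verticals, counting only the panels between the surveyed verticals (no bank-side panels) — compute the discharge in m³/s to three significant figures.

3.97 m³/s

Panel 1-2: Δb = 1.49 m, d̄ = (0.39+1.31)/2 = 0.85, v̄ = (0.52+1.22)/2 = 0.87 → q = 1.49×0.85×0.87 = 1.102 m³/s
Panel 2-3: Δb = 0.84 m, d̄ = (1.31+1.30)/2 = 1.305, v̄ = (1.22+1.01)/2 = 1.115 → q = 0.84×1.305×1.115 = 1.222 m³/s
Panel 3-4: Δb = 2.45 m, d̄ = (1.30+0.38)/2 = 0.84, v̄ = (1.01+0.59)/2 = 0.8 → q = 2.45×0.84×0.8 = 1.646 m³/s
Q = Σ q = 3.971 m³/s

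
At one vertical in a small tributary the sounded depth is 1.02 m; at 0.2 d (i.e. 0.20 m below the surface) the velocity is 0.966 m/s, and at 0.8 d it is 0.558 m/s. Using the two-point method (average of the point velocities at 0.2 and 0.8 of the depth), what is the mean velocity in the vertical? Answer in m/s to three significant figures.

0.762 m/s

v̄ = (0.966 + 0.558) / 2 = 0.7620 m/s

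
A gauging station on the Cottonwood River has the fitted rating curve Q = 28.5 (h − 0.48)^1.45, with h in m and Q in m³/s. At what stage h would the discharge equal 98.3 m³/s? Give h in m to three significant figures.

2.83 m

h − h₀ = (Q/C)^(1/b) = (98.3/28.5)^(1/1.45) = 2.349 m
h = 0.48 + 2.349 = 2.829 m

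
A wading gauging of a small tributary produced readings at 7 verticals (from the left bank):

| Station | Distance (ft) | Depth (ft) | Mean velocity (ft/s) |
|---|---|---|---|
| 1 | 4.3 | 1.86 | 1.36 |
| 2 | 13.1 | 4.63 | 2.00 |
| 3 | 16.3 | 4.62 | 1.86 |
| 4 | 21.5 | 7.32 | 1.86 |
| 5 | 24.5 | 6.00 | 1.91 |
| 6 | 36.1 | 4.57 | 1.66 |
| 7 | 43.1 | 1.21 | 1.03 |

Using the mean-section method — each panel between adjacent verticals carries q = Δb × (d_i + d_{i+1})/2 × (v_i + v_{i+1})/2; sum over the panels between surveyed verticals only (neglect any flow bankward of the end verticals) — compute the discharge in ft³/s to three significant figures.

Panel 1-2: Δb = 8.8 ft, d̄ = (1.86+4.63)/2 = 3.245, v̄ = (1.36+2.00)/2 = 1.68 → q = 8.8×3.245×1.68 = 47.97 ft³/s
Panel 2-3: Δb = 3.2 ft, d̄ = (4.63+4.62)/2 = 4.625, v̄ = (2.00+1.86)/2 = 1.93 → q = 3.2×4.625×1.93 = 28.56 ft³/s
Panel 3-4: Δb = 5.2 ft, d̄ = (4.62+7.32)/2 = 5.97, v̄ = (1.86+1.86)/2 = 1.86 → q = 5.2×5.97×1.86 = 57.74 ft³/s
Panel 4-5: Δb = 3 ft, d̄ = (7.32+6.00)/2 = 6.66, v̄ = (1.86+1.91)/2 = 1.885 → q = 3×6.66×1.885 = 37.66 ft³/s
Panel 5-6: Δb = 11.6 ft, d̄ = (6.00+4.57)/2 = 5.285, v̄ = (1.91+1.66)/2 = 1.785 → q = 11.6×5.285×1.785 = 109.4 ft³/s
Panel 6-7: Δb = 7 ft, d̄ = (4.57+1.21)/2 = 2.89, v̄ = (1.66+1.03)/2 = 1.345 → q = 7×2.89×1.345 = 27.21 ft³/s
Q = Σ q = 308.6 ft³/s

309 ft³/s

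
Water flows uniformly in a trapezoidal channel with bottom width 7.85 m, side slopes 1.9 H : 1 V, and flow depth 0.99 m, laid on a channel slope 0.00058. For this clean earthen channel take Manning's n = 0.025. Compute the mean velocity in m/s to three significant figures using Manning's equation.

A = (b + z·y)·y = (7.85 + 1.9×0.99)×0.99 = 9.634 m²
P = b + 2y√(1+z²) = 7.85 + 2×0.99×√(1+1.9²) = 12.10 m
R = A/P = 9.634/12.10 = 0.7961 m
Q = (1/n)·A·R^(2/3)·S^(1/2) = (1/0.025) × 9.634 × 0.7961^(2/3) × 0.00058^(1/2) = 7.972 m³/s
V = Q/A = 7.972/9.634 = 0.8275 m/s

0.827 m/s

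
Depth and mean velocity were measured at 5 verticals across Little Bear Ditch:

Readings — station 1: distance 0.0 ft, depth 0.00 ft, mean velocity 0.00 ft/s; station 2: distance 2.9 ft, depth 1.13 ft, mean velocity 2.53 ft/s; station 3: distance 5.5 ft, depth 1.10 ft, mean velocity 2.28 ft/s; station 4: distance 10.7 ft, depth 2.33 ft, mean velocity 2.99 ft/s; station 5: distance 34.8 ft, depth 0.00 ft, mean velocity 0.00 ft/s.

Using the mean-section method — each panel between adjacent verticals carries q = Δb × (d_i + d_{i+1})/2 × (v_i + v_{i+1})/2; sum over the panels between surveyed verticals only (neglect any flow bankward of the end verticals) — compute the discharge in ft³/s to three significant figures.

Panel 1-2: Δb = 2.9 ft, d̄ = (0.00+1.13)/2 = 0.565, v̄ = (0.00+2.53)/2 = 1.265 → q = 2.9×0.565×1.265 = 2.073 ft³/s
Panel 2-3: Δb = 2.6 ft, d̄ = (1.13+1.10)/2 = 1.115, v̄ = (2.53+2.28)/2 = 2.405 → q = 2.6×1.115×2.405 = 6.972 ft³/s
Panel 3-4: Δb = 5.2 ft, d̄ = (1.10+2.33)/2 = 1.715, v̄ = (2.28+2.99)/2 = 2.635 → q = 5.2×1.715×2.635 = 23.50 ft³/s
Panel 4-5: Δb = 24.1 ft, d̄ = (2.33+0.00)/2 = 1.165, v̄ = (2.99+0.00)/2 = 1.495 → q = 24.1×1.165×1.495 = 41.97 ft³/s
Q = Σ q = 74.52 ft³/s

74.5 ft³/s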